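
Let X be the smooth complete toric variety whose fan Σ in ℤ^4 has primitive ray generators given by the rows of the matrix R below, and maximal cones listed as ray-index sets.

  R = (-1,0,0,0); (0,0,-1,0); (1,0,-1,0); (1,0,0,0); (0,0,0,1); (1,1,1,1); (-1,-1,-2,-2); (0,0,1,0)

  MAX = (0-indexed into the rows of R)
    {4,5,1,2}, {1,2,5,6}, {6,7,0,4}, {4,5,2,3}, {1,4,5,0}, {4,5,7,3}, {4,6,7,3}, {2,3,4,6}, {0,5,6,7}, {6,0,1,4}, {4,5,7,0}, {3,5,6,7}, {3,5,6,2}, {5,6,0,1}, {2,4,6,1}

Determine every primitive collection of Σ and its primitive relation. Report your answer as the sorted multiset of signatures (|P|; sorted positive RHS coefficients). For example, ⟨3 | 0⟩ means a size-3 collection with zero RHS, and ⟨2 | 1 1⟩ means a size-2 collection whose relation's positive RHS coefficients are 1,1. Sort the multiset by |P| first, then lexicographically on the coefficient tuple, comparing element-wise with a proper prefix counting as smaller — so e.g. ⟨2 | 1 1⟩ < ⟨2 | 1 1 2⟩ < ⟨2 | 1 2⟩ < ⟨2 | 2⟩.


|primitive collections| = 6. Relations:

  {0,3}:  v_{0} + v_{3} = 0  ⇒ sig = ⟨2 | 0⟩
  {1,7}:  v_{1} + v_{7} = 0  ⇒ sig = ⟨2 | 0⟩
  {0,2}:  v_{0} + v_{2} = v_{1}  ⇒ sig = ⟨2 | 1⟩
  {1,3}:  v_{1} + v_{3} = v_{2}  ⇒ sig = ⟨2 | 1⟩
  {2,7}:  v_{2} + v_{7} = v_{3}  ⇒ sig = ⟨2 | 1⟩
  {4,5,6}:  v_{4} + v_{5} + v_{6} = v_{1}  ⇒ sig = ⟨3 | 1⟩

Hence PRS(X_Σ) =
    |P|=2: 5 collections, coeffs (), (), (1), (1), (1)
    |P|=3: 1 collection, coeffs (1)


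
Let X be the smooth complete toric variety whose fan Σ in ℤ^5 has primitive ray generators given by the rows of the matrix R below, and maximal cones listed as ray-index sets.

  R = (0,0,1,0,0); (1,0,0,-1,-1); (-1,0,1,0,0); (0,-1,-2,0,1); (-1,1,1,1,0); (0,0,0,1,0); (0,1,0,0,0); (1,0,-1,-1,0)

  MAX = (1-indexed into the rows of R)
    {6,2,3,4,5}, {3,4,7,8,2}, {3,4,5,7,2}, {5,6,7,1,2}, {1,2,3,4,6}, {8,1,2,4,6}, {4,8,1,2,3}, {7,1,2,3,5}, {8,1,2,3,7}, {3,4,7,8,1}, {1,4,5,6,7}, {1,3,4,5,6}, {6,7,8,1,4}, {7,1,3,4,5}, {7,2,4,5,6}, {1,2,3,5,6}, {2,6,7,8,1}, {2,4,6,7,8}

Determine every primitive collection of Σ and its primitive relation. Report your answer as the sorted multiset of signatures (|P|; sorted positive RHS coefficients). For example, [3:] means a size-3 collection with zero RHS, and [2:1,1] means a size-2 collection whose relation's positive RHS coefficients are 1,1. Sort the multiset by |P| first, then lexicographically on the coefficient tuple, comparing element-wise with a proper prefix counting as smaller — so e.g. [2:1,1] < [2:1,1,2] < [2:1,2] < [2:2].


Δ(Σ) — 8 vertices, 5 min non-faces:

  P = {5,8}:  v_{5} + v_{8} = v_{7}  so sig = [2:1]
  P = {3,6,8}:  v_{3} + v_{6} + v_{8} = 0  so sig = [3:]
  P = {3,6,7}:  v_{3} + v_{6} + v_{7} = v_{5}  so sig = [3:1]
  P = {1,2,4,5}:  v_{1} + v_{2} + v_{4} + v_{5} = 0  so sig = [4:]
  P = {1,2,4,7}:  v_{1} + v_{2} + v_{4} + v_{7} = v_{8}  so sig = [4:1]

Signatures (|P|; sorted positive RHS coefficients), sorted:
[[2:1], [3:], [3:1], [4:], [4:1]]


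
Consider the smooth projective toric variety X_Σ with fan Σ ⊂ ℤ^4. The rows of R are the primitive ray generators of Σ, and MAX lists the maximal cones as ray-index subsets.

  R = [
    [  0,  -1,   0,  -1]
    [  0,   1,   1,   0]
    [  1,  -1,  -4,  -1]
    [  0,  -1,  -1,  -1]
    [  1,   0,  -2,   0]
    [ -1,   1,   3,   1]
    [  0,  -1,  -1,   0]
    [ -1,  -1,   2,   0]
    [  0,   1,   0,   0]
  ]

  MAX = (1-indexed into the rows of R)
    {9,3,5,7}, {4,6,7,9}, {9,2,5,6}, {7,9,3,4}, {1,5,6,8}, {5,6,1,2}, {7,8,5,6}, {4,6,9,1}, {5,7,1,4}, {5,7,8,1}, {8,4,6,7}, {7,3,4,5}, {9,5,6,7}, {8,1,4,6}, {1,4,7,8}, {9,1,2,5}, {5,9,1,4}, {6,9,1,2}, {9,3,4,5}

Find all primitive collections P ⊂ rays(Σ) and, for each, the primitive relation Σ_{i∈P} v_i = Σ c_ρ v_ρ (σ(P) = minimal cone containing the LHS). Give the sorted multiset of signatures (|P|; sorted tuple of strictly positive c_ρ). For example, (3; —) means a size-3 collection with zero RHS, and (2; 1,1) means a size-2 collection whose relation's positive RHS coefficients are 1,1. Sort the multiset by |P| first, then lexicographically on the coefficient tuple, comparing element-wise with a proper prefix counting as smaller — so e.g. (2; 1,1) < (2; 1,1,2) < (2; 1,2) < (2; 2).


Δ(Σ) — 9 vertices, 14 min non-faces:

  {2,7}:  v_{2} + v_{7} = 0  ⇒ sig = (2; —)
  {2,4}:  v_{2} + v_{4} = v_{1} + v_{9}  ⇒ sig = (2; 1,1)
  {2,8}:  v_{2} + v_{8} = v_{1} + v_{6}  ⇒ sig = (2; 1,1)
  {3,6}:  v_{3} + v_{6} = v_{7} + v_{9}  ⇒ sig = (2; 1,1)
  {3,8}:  v_{3} + v_{8} = v_{4} + v_{7}  ⇒ sig = (2; 1,1)
  {8,9}:  v_{8} + v_{9} = v_{4} + v_{6}  ⇒ sig = (2; 1,1)
  {2,3}:  v_{2} + v_{3} = v_{4} + v_{5} + v_{9}  ⇒ sig = (2; 1,1,1)
  {1,3}:  v_{1} + v_{3} = 2·v_{4} + v_{5}  ⇒ sig = (2; 1,2)
  {4,5,6}:  v_{4} + v_{5} + v_{6} = 0  ⇒ sig = (3; —)
  {1,6,7}:  v_{1} + v_{6} + v_{7} = v_{8}  ⇒ sig = (3; 1)
  {1,7,9}:  v_{1} + v_{7} + v_{9} = v_{4}  ⇒ sig = (3; 1)
  {4,5,8}:  v_{4} + v_{5} + v_{8} = v_{1} + v_{7}  ⇒ sig = (3; 1,1)
  {1,5,6,9}:  v_{1} + v_{5} + v_{6} + v_{9} = v_{2}  ⇒ sig = (4; 1)
  {4,5,7,9}:  v_{4} + v_{5} + v_{7} + v_{9} = v_{3}  ⇒ sig = (4; 1)

Sorted signature multiset PRS(X):
{ (2; —),  (2; 1,1) ×5,  (2; 1,1,1),  (2; 1,2),  (3; —),  (3; 1) ×2,  (3; 1,1),  (4; 1) ×2 }


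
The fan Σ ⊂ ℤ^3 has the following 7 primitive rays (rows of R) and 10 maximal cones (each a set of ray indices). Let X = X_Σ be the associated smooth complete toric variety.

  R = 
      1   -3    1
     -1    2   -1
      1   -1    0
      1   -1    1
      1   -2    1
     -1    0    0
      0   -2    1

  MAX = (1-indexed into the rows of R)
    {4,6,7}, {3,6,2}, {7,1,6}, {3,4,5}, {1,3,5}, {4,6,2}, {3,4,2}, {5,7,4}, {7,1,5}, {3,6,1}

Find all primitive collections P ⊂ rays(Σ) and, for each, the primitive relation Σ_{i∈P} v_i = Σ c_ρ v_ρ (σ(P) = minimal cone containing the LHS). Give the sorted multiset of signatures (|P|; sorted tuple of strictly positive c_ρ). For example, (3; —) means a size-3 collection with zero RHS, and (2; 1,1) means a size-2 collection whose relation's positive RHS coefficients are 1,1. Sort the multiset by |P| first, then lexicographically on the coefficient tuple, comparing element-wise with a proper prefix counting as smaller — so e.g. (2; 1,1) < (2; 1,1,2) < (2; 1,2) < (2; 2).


7 minimal non-faces of Δ(Σ) (on 7 rays):

  {2,5}:  v_{2} + v_{5} = 0 — sig = (2; —)
  {2,7}:  v_{2} + v_{7} = v_{6} — sig = (2; 1)
  {3,7}:  v_{3} + v_{7} = v_{1} — sig = (2; 1)
  {5,6}:  v_{5} + v_{6} = v_{7} — sig = (2; 1)
  {1,2}:  v_{1} + v_{2} = v_{3} + v_{6} — sig = (2; 1,1)
  {1,4}:  v_{1} + v_{4} = 2·v_{5} — sig = (2; 2)
  {3,4,6}:  v_{3} + v_{4} + v_{6} = v_{5} — sig = (3; 1)

so the primitive-relation signature multiset is
[(2; —), (2; 1), (2; 1), (2; 1), (2; 1,1), (2; 2), (3; 1)]


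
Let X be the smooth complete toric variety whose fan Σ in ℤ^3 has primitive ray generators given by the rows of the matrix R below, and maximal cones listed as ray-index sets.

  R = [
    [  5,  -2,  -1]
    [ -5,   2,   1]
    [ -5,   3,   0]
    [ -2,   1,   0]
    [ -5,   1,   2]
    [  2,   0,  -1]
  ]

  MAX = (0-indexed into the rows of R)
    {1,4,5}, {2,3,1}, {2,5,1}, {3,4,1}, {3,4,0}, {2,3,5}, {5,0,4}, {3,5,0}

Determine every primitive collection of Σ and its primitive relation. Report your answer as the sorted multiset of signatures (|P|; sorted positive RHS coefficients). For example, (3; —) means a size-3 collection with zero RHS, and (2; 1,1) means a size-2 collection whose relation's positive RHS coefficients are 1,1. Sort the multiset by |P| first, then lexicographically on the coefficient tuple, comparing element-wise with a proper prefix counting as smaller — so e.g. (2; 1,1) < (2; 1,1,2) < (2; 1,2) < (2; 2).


Σ has 5 primitive collections:

  {0,1}:  v_{0} + v_{1} = 0  so sig = (2; —)
  {0,2}:  v_{0} + v_{2} = v_{3} + v_{5}  so sig = (2; 1,1)
  {2,4}:  v_{2} + v_{4} = 2·v_{1}  so sig = (2; 2)
  {1,3,5}:  v_{1} + v_{3} + v_{5} = v_{2}  so sig = (3; 1)
  {3,4,5}:  v_{3} + v_{4} + v_{5} = v_{1}  so sig = (3; 1)

Signatures (|P|; sorted positive RHS coefficients), sorted:
    |P|=2: 3 collections, coeffs (), (1,1), (2)
    |P|=3: 2 collections, coeffs (1), (1)


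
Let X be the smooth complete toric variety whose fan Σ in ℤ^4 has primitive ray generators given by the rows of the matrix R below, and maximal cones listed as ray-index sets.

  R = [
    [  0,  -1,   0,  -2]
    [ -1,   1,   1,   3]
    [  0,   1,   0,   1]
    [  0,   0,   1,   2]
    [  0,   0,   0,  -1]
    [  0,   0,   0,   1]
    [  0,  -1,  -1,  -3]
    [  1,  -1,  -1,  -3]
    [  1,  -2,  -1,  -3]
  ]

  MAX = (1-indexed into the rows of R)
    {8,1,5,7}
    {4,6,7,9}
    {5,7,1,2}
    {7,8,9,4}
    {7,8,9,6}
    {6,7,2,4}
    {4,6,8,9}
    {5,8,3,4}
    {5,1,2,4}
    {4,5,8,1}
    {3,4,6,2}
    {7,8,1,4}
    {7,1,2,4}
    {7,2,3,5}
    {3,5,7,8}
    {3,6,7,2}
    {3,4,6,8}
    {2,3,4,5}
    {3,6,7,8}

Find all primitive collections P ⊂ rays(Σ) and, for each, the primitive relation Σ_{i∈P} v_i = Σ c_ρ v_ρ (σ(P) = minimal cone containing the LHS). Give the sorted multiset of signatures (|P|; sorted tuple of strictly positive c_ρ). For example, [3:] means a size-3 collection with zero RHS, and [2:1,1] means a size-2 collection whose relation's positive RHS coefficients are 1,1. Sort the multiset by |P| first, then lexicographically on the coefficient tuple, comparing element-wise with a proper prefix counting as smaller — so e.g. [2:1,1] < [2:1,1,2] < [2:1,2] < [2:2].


11 minimal non-faces of Δ(Σ) (on 9 rays):

  • {2,8}:  v_{2} + v_{8} = 0  →  sig = [2:]
  • {5,6}:  v_{5} + v_{6} = 0  →  sig = [2:]
  • {1,3}:  v_{1} + v_{3} = v_{5}  →  sig = [2:1]
  • {1,6}:  v_{1} + v_{6} = v_{4} + v_{7}  →  sig = [2:1,1]
  • {3,9}:  v_{3} + v_{9} = v_{6} + v_{8}  →  sig = [2:1,1]
  • {2,9}:  v_{2} + v_{9} = v_{4} + v_{6} + v_{7}  →  sig = [2:1,1,1]
  • {5,9}:  v_{5} + v_{9} = v_{4} + v_{7} + v_{8}  →  sig = [2:1,1,1]
  • {1,9}:  v_{1} + v_{9} = 2·v_{4} + 2·v_{7} + v_{8}  →  sig = [2:1,2,2]
  • {3,4,7}:  v_{3} + v_{4} + v_{7} = 0  →  sig = [3:]
  • {4,5,7}:  v_{4} + v_{5} + v_{7} = v_{1}  →  sig = [3:1]
  • {4,6,7,8}:  v_{4} + v_{6} + v_{7} + v_{8} = v_{9}  →  sig = [4:1]

Sorted signature multiset PRS(X):
{ [2:] ×2,  [2:1],  [2:1,1] ×2,  [2:1,1,1] ×2,  [2:1,2,2],  [3:],  [3:1],  [4:1] }


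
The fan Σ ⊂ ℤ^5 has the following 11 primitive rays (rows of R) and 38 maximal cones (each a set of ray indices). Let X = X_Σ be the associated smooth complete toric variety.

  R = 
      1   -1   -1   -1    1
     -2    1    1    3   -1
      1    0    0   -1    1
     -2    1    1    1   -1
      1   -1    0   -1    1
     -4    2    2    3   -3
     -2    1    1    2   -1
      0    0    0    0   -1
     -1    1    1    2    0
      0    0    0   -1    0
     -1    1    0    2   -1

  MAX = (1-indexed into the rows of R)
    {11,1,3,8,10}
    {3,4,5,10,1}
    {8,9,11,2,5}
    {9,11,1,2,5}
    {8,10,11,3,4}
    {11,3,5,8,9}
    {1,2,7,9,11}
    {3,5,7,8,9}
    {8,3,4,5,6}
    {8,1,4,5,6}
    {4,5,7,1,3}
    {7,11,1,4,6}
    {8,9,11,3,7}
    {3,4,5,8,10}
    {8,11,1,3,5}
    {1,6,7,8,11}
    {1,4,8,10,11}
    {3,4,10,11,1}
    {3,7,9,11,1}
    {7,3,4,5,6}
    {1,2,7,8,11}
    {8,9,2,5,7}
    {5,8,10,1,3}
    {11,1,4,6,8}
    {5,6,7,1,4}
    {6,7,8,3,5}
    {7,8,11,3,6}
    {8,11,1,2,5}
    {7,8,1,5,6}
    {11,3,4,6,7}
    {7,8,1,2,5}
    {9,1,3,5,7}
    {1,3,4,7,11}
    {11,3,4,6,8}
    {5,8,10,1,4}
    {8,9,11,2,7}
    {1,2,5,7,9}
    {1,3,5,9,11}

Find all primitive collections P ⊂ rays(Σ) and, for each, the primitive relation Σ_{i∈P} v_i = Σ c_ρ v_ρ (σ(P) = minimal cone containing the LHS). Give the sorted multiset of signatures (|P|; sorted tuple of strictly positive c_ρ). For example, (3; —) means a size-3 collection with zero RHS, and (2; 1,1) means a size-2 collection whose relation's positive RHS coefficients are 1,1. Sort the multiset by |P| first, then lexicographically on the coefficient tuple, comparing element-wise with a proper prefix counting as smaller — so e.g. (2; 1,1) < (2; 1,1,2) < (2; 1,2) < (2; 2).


|primitive collections| = 18. Relations:

  P={2,3}:  v_{2} + v_{3} = v_{9}  ⟹  sig = (2; 1)
  P={2,10}:  v_{2} + v_{10} = v_{7}  ⟹  sig = (2; 1)
  P={7,10}:  v_{7} + v_{10} = v_{4}  ⟹  sig = (2; 1)
  P={9,10}:  v_{9} + v_{10} = v_{3} + v_{7}  ⟹  sig = (2; 1,1)
  P={6,9}:  v_{6} + v_{9} = v_{3} + 3·v_{7} + v_{8}  ⟹  sig = (2; 1,1,3)
  P={4,9}:  v_{4} + v_{9} = v_{3} + 2·v_{7}  ⟹  sig = (2; 1,2)
  P={6,10}:  v_{6} + v_{10} = 2·v_{4} + v_{8}  ⟹  sig = (2; 1,2)
  P={2,6}:  v_{2} + v_{6} = 3·v_{7} + v_{8}  ⟹  sig = (2; 1,3)
  P={2,4}:  v_{2} + v_{4} = 2·v_{7}  ⟹  sig = (2; 2)
  P={5,10,11}:  v_{5} + v_{10} + v_{11} = 0  ⟹  sig = (3; —)
  P={1,3,6}:  v_{1} + v_{3} + v_{6} = v_{4}  ⟹  sig = (3; 1)
  P={4,5,11}:  v_{4} + v_{5} + v_{11} = v_{7}  ⟹  sig = (3; 1)
  P={4,7,8}:  v_{4} + v_{7} + v_{8} = v_{6}  ⟹  sig = (3; 1)
  P={5,7,11}:  v_{5} + v_{7} + v_{11} = v_{2}  ⟹  sig = (3; 1)
  P={1,8,9}:  v_{1} + v_{8} + v_{9} = v_{5} + v_{11}  ⟹  sig = (3; 1,1)
  P={5,6,11}:  v_{5} + v_{6} + v_{11} = 2·v_{7} + v_{8}  ⟹  sig = (3; 1,2)
  P={1,3,7,8}:  v_{1} + v_{3} + v_{7} + v_{8} = 0  ⟹  sig = (4; —)
  P={1,3,4,8}:  v_{1} + v_{3} + v_{4} + v_{8} = v_{10}  ⟹  sig = (4; 1)

so the primitive-relation signature multiset is
    |P|=2: 9 collections, coeffs (1), (1), (1), (1,1), (1,1,3), (1,2), (1,2), (1,3), (2)
    |P|=3: 7 collections, coeffs (), (1), (1), (1), (1), (1,1), (1,2)
    |P|=4: 2 collections, coeffs (), (1)


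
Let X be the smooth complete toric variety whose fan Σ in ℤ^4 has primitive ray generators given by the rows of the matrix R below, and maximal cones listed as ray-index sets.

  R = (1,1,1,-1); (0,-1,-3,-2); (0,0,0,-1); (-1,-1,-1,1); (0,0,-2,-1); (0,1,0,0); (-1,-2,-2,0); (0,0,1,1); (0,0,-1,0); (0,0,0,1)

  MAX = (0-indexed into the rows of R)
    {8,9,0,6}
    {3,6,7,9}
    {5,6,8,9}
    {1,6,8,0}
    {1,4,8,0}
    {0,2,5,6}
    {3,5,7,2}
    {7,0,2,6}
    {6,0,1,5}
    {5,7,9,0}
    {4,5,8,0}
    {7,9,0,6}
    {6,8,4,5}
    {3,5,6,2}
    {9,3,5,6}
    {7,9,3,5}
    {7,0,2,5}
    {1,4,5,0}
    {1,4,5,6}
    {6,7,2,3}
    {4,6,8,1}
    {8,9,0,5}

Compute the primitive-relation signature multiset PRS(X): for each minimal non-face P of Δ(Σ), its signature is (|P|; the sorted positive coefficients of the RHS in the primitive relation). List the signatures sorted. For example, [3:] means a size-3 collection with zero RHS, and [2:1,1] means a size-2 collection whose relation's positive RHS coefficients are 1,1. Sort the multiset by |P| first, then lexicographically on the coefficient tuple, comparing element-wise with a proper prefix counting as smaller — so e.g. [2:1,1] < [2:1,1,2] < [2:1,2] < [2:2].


The 18 primitive collections of Σ (r=10, n=4):

  • {0,3}:  v_{0} + v_{3} = 0 ; sig = [2:]
  • {2,9}:  v_{2} + v_{9} = 0 ; sig = [2:]
  • {4,7}:  v_{4} + v_{7} = v_{8} ; sig = [2:1]
  • {7,8}:  v_{7} + v_{8} = v_{9} ; sig = [2:1]
  • {1,3}:  v_{1} + v_{3} = v_{4} + v_{6} ; sig = [2:1,1]
  • {1,7}:  v_{1} + v_{7} = v_{0} + v_{6} + v_{8} ; sig = [2:1,1,1]
  • {2,8}:  v_{2} + v_{8} = v_{0} + v_{5} + v_{6} ; sig = [2:1,1,1]
  • {3,4}:  v_{3} + v_{4} = v_{5} + v_{6} + v_{8} ; sig = [2:1,1,1]
  • {3,8}:  v_{3} + v_{8} = v_{5} + v_{6} + v_{9} ; sig = [2:1,1,1]
  • {1,9}:  v_{1} + v_{9} = v_{0} + v_{6} + 2·v_{8} ; sig = [2:1,1,2]
  • {4,9}:  v_{4} + v_{9} = 2·v_{8} ; sig = [2:2]
  • {2,4}:  v_{2} + v_{4} = 2·v_{0} + 2·v_{5} + 2·v_{6} ; sig = [2:2,2,2]
  • {1,2}:  v_{1} + v_{2} = 3·v_{0} + 2·v_{5} + 3·v_{6} ; sig = [2:2,3,3]
  • {0,4,6}:  v_{0} + v_{4} + v_{6} = v_{1} ; sig = [3:1]
  • {5,6,7}:  v_{5} + v_{6} + v_{7} = v_{3} ; sig = [3:1]
  • {1,5,8}:  v_{1} + v_{5} + v_{8} = 2·v_{4} ; sig = [3:2]
  • {0,5,6,8}:  v_{0} + v_{5} + v_{6} + v_{8} = v_{4} ; sig = [4:1]
  • {0,5,6,9}:  v_{0} + v_{5} + v_{6} + v_{9} = v_{8} ; sig = [4:1]

Sorted signature multiset PRS(X):
[[2:], [2:], [2:1], [2:1], [2:1,1], [2:1,1,1], [2:1,1,1], [2:1,1,1], [2:1,1,1], [2:1,1,2], [2:2], [2:2,2,2], [2:2,3,3], [3:1], [3:1], [3:2], [4:1], [4:1]]


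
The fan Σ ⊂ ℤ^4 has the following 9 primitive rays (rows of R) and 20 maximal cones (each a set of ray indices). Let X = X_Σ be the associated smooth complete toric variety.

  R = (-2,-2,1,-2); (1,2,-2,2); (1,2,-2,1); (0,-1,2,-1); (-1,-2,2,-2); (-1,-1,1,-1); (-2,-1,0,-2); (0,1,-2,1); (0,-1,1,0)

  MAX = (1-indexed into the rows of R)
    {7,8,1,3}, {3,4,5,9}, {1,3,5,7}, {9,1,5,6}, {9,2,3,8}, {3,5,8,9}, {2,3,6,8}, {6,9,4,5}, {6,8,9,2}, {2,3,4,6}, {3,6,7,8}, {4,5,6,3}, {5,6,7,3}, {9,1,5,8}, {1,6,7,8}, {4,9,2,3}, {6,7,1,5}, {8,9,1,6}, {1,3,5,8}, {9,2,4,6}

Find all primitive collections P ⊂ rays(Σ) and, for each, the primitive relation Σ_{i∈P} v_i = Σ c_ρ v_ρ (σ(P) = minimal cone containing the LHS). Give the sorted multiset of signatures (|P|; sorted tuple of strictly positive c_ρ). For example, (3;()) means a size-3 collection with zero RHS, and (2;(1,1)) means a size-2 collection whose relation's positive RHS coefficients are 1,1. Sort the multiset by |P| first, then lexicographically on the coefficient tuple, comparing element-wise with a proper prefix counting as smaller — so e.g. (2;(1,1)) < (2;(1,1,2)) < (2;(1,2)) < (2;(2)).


Minimal non-faces — 12 found among 9 rays, 20 max cones:

  P = {2,5}:  v_{2} + v_{5} = 0 ; sig = (2;())
  P = {4,8}:  v_{4} + v_{8} = 0 ; sig = (2;())
  P = {7,9}:  v_{7} + v_{9} = v_{1} ; sig = (2;(1))
  P = {1,2}:  v_{1} + v_{2} = v_{6} + v_{8} ; sig = (2;(1,1))
  P = {1,4}:  v_{1} + v_{4} = v_{5} + v_{6} ; sig = (2;(1,1))
  P = {2,7}:  v_{2} + v_{7} = v_{3} + 2·v_{6} + v_{8} ; sig = (2;(1,1,2))
  P = {4,7}:  v_{4} + v_{7} = v_{3} + v_{5} + 2·v_{6} ; sig = (2;(1,1,2))
  P = {3,6,9}:  v_{3} + v_{6} + v_{9} = 0 ; sig = (3;())
  P = {1,3,6}:  v_{1} + v_{3} + v_{6} = v_{7} ; sig = (3;(1))
  P = {5,6,8}:  v_{5} + v_{6} + v_{8} = v_{1} ; sig = (3;(1))
  P = {1,3,9}:  v_{1} + v_{3} + v_{9} = v_{5} + v_{8} ; sig = (3;(1,1))
  P = {5,7,8}:  v_{5} + v_{7} + v_{8} = 2·v_{1} + v_{3} ; sig = (3;(1,2))

Signatures (|P|; sorted positive RHS coefficients), sorted:
[(2;()), (2;()), (2;(1)), (2;(1,1)), (2;(1,1)), (2;(1,1,2)), (2;(1,1,2)), (3;()), (3;(1)), (3;(1)), (3;(1,1)), (3;(1,2))]


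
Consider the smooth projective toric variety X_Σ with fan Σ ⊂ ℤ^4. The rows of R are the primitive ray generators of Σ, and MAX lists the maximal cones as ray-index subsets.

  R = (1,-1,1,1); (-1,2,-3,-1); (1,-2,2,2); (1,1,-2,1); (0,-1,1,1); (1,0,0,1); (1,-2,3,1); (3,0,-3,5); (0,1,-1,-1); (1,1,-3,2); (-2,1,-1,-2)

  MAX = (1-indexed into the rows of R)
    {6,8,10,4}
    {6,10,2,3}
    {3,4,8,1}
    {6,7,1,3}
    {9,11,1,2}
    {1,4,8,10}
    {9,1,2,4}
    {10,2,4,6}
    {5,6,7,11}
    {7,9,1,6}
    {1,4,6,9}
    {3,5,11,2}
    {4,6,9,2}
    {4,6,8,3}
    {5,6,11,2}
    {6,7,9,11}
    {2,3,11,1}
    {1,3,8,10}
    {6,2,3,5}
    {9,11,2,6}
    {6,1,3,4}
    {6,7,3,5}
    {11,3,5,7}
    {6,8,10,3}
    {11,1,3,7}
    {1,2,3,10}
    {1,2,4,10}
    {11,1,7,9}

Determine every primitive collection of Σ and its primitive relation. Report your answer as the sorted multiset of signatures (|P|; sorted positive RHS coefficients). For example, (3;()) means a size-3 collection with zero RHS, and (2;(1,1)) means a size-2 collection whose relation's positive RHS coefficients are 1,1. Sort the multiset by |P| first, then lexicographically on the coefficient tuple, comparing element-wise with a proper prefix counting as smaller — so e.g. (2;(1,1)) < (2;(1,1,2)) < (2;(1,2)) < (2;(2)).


The 23 primitive collections of Σ (r=11, n=4):

  {2,7}:  v_{2} + v_{7} = 0  →  sig = (2;())
  {5,9}:  v_{5} + v_{9} = 0  →  sig = (2;())
  {1,5}:  v_{1} + v_{5} = v_{3}  →  sig = (2;(1))
  {3,9}:  v_{3} + v_{9} = v_{1}  →  sig = (2;(1))
  {4,11}:  v_{4} + v_{11} = v_{2}  →  sig = (2;(1))
  {4,7}:  v_{4} + v_{7} = v_{1} + v_{6}  →  sig = (2;(1,1))
  {7,10}:  v_{7} + v_{10} = v_{3} + v_{4}  →  sig = (2;(1,1))
  {4,5}:  v_{4} + v_{5} = v_{2} + v_{3} + v_{6}  →  sig = (2;(1,1,1))
  {8,9}:  v_{8} + v_{9} = v_{1} + v_{4} + v_{10}  →  sig = (2;(1,1,1))
  {8,11}:  v_{8} + v_{11} = v_{2} + v_{3} + v_{10}  →  sig = (2;(1,1,1))
  {9,10}:  v_{9} + v_{10} = v_{1} + v_{2} + v_{4}  →  sig = (2;(1,1,1))
  {5,8}:  v_{5} + v_{8} = v_{2} + 2·v_{3} + v_{6} + v_{10}  →  sig = (2;(1,1,1,2))
  {10,11}:  v_{10} + v_{11} = 2·v_{2} + v_{3}  →  sig = (2;(1,2))
  {5,10}:  v_{5} + v_{10} = 2·v_{2} + 2·v_{3} + v_{6}  →  sig = (2;(1,2,2))
  {2,8}:  v_{2} + v_{8} = 2·v_{10}  →  sig = (2;(2))
  {7,8}:  v_{7} + v_{8} = 2·v_{3} + 2·v_{4}  →  sig = (2;(2,2))
  {1,6,11}:  v_{1} + v_{6} + v_{11} = 0  →  sig = (3;())
  {1,2,6}:  v_{1} + v_{2} + v_{6} = v_{4}  →  sig = (3;(1))
  {2,3,4}:  v_{2} + v_{3} + v_{4} = v_{10}  →  sig = (3;(1))
  {3,4,10}:  v_{3} + v_{4} + v_{10} = v_{8}  →  sig = (3;(1))
  {3,6,11}:  v_{3} + v_{6} + v_{11} = v_{5}  →  sig = (3;(1))
  {1,6,10}:  v_{1} + v_{6} + v_{10} = v_{3} + 2·v_{4}  →  sig = (3;(1,2))
  {1,6,8}:  v_{1} + v_{6} + v_{8} = 2·v_{3} + 3·v_{4}  →  sig = (3;(2,3))

so the primitive-relation signature multiset is
{ (2;()) ×2,  (2;(1)) ×3,  (2;(1,1)) ×2,  (2;(1,1,1)) ×4,  (2;(1,1,1,2)),  (2;(1,2)),  (2;(1,2,2)),  (2;(2)),  (2;(2,2)),  (3;()),  (3;(1)) ×4,  (3;(1,2)),  (3;(2,3)) }


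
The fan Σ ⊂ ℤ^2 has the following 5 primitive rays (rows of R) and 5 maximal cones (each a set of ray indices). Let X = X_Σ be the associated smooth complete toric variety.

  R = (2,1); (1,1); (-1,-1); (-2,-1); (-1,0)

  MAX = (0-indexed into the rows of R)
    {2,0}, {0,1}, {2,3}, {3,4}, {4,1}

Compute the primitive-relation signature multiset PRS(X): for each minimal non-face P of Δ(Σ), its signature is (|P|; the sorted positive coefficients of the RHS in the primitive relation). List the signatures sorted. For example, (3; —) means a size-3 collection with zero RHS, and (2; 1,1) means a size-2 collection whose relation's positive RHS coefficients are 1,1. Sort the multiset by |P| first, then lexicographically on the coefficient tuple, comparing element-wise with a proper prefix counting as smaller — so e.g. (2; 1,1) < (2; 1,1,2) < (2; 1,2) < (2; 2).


|primitive collections| = 5. Relations:

  {0,3}:  v_{0} + v_{3} = 0 ; sig = (2; —)
  {1,2}:  v_{1} + v_{2} = 0 ; sig = (2; —)
  {0,4}:  v_{0} + v_{4} = v_{1} ; sig = (2; 1)
  {1,3}:  v_{1} + v_{3} = v_{4} ; sig = (2; 1)
  {2,4}:  v_{2} + v_{4} = v_{3} ; sig = (2; 1)

Signatures (|P|; sorted positive RHS coefficients), sorted:
[(2; —), (2; —), (2; 1), (2; 1), (2; 1)]


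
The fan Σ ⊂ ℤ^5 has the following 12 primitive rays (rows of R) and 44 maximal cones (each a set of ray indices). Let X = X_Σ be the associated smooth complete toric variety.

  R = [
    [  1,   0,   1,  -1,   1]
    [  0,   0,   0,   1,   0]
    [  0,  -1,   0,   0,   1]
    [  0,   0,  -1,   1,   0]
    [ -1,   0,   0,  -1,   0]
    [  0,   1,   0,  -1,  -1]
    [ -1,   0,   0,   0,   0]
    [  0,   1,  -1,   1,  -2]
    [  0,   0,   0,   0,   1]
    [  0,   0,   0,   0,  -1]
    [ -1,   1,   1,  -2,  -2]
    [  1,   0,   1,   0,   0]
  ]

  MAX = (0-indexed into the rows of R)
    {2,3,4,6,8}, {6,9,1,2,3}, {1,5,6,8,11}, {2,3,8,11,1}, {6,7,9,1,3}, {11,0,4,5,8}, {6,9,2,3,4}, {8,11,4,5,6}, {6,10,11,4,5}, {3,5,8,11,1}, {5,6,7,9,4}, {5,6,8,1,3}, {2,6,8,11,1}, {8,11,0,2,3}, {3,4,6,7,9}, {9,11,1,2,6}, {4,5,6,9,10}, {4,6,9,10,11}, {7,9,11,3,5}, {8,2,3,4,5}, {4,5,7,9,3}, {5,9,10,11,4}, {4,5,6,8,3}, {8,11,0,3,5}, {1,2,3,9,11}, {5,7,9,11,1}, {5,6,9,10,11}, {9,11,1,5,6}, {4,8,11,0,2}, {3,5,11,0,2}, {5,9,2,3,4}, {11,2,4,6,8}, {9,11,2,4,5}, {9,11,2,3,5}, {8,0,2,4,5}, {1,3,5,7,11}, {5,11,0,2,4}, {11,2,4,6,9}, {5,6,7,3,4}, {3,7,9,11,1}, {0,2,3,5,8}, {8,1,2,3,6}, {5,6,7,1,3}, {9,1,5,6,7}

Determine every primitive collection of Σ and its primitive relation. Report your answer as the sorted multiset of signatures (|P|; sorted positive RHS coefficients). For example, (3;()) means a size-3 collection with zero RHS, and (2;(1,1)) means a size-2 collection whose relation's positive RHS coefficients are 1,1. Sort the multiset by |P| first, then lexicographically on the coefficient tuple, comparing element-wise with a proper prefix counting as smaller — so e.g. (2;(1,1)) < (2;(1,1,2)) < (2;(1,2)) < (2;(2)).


Primitive collections (25):

  • {8,9}:  v_{8} + v_{9} = 0  ⇒ sig = (2;())
  • {1,4}:  v_{1} + v_{4} = v_{6}  ⇒ sig = (2;(1))
  • {0,1}:  v_{0} + v_{1} = v_{8} + v_{11}  ⇒ sig = (2;(1,1))
  • {2,7}:  v_{2} + v_{7} = v_{3} + v_{9}  ⇒ sig = (2;(1,1))
  • {0,6}:  v_{0} + v_{6} = v_{4} + v_{8} + v_{11}  ⇒ sig = (2;(1,1,1))
  • {0,7}:  v_{0} + v_{7} = v_{3} + v_{5} + v_{11}  ⇒ sig = (2;(1,1,1))
  • {0,9}:  v_{0} + v_{9} = v_{2} + v_{5} + v_{11}  ⇒ sig = (2;(1,1,1))
  • {3,10}:  v_{3} + v_{10} = v_{5} + v_{6} + v_{9}  ⇒ sig = (2;(1,1,1))
  • {7,8}:  v_{7} + v_{8} = v_{1} + v_{3} + v_{5}  ⇒ sig = (2;(1,1,1))
  • {8,10}:  v_{8} + v_{10} = v_{4} + v_{5} + v_{6} + v_{11}  ⇒ sig = (2;(1,1,1,1))
  • {1,10}:  v_{1} + v_{10} = v_{5} + 2·v_{6} + v_{9} + v_{11}  ⇒ sig = (2;(1,1,1,2))
  • {2,10}:  v_{2} + v_{10} = 2·v_{4} + v_{9} + v_{11}  ⇒ sig = (2;(1,1,2))
  • {7,10}:  v_{7} + v_{10} = v_{1} + 2·v_{5} + v_{6} + 2·v_{9}  ⇒ sig = (2;(1,1,2,2))
  • {0,10}:  v_{0} + v_{10} = 2·v_{4} + v_{5} + 2·v_{11}  ⇒ sig = (2;(1,2,2))
  • {1,2,5}:  v_{1} + v_{2} + v_{5} = 0  ⇒ sig = (3;())
  • {3,4,11}:  v_{3} + v_{4} + v_{11} = 0  ⇒ sig = (3;())
  • {2,5,6}:  v_{2} + v_{5} + v_{6} = v_{4}  ⇒ sig = (3;(1))
  • {3,6,11}:  v_{3} + v_{6} + v_{11} = v_{1}  ⇒ sig = (3;(1))
  • {0,3,4}:  v_{0} + v_{3} + v_{4} = v_{2} + v_{5} + v_{8}  ⇒ sig = (3;(1,1,1))
  • {4,7,11}:  v_{4} + v_{7} + v_{11} = v_{1} + v_{5} + v_{9}  ⇒ sig = (3;(1,1,1))
  • {6,7,11}:  v_{6} + v_{7} + v_{11} = 2·v_{1} + v_{5} + v_{9}  ⇒ sig = (3;(1,1,2))
  • {1,3,5,9}:  v_{1} + v_{3} + v_{5} + v_{9} = v_{7}  ⇒ sig = (4;(1))
  • {2,5,8,11}:  v_{2} + v_{5} + v_{8} + v_{11} = v_{0}  ⇒ sig = (4;(1))
  • {3,5,6,9}:  v_{3} + v_{5} + v_{6} + v_{9} = v_{4} + v_{7}  ⇒ sig = (4;(1,1))
  • {4,5,6,9,11}:  v_{4} + v_{5} + v_{6} + v_{9} + v_{11} = v_{10}  ⇒ sig = (5;(1))

so the primitive-relation signature multiset is
    |P|=2: 14 collections, coeffs (), (1), (1,1), (1,1), (1,1,1), (1,1,1), (1,1,1), (1,1,1), (1,1,1), (1,1,1,1), (1,1,1,2), (1,1,2), (1,1,2,2), (1,2,2)
    |P|=3: 7 collections, coeffs (), (), (1), (1), (1,1,1), (1,1,1), (1,1,2)
    |P|=4: 3 collections, coeffs (1), (1), (1,1)
    |P|=5: 1 collection, coeffs (1)


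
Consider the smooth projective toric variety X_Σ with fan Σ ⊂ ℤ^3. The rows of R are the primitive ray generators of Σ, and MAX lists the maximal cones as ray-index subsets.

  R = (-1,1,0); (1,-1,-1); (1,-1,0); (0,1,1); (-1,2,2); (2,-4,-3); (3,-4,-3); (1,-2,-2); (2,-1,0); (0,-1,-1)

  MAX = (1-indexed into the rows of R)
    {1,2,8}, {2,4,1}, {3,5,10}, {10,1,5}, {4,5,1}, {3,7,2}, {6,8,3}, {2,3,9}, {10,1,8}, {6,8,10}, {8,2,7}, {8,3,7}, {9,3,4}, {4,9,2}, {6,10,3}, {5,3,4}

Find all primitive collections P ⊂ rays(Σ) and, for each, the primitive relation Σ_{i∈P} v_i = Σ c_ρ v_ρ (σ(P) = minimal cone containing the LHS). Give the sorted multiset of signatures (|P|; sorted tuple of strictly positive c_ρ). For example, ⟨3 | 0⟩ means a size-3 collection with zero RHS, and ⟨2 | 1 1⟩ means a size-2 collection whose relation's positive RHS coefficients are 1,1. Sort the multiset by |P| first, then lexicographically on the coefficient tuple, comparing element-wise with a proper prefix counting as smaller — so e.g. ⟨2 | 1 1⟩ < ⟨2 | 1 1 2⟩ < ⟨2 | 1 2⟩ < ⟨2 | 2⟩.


Σ has 24 primitive collections:

  P = {1,3}:  v_{1} + v_{3} = 0  so sig = ⟨2 | 0⟩
  P = {4,10}:  v_{4} + v_{10} = 0  so sig = ⟨2 | 0⟩
  P = {5,8}:  v_{5} + v_{8} = 0  so sig = ⟨2 | 0⟩
  P = {2,5}:  v_{2} + v_{5} = v_{4}  so sig = ⟨2 | 1⟩
  P = {2,10}:  v_{2} + v_{10} = v_{8}  so sig = ⟨2 | 1⟩
  P = {4,8}:  v_{4} + v_{8} = v_{2}  so sig = ⟨2 | 1⟩
  P = {1,6}:  v_{1} + v_{6} = v_{8} + v_{10}  so sig = ⟨2 | 1 1⟩
  P = {1,7}:  v_{1} + v_{7} = v_{2} + v_{8}  so sig = ⟨2 | 1 1⟩
  P = {1,9}:  v_{1} + v_{9} = v_{2} + v_{4}  so sig = ⟨2 | 1 1⟩
  P = {4,6}:  v_{4} + v_{6} = v_{3} + v_{8}  so sig = ⟨2 | 1 1⟩
  P = {5,6}:  v_{5} + v_{6} = v_{3} + v_{10}  so sig = ⟨2 | 1 1⟩
  P = {5,7}:  v_{5} + v_{7} = v_{2} + v_{3}  so sig = ⟨2 | 1 1⟩
  P = {6,9}:  v_{6} + v_{9} = v_{3} + v_{7}  so sig = ⟨2 | 1 1⟩
  P = {9,10}:  v_{9} + v_{10} = v_{2} + v_{3}  so sig = ⟨2 | 1 1⟩
  P = {2,6}:  v_{2} + v_{6} = v_{3} + 2·v_{8}  so sig = ⟨2 | 1 2⟩
  P = {4,7}:  v_{4} + v_{7} = 2·v_{2} + v_{3}  so sig = ⟨2 | 1 2⟩
  P = {5,9}:  v_{5} + v_{9} = v_{3} + 2·v_{4}  so sig = ⟨2 | 1 2⟩
  P = {7,10}:  v_{7} + v_{10} = v_{3} + 2·v_{8}  so sig = ⟨2 | 1 2⟩
  P = {8,9}:  v_{8} + v_{9} = 2·v_{2} + v_{3}  so sig = ⟨2 | 1 2⟩
  P = {6,7}:  v_{6} + v_{7} = 2·v_{3} + 3·v_{8}  so sig = ⟨2 | 2 3⟩
  P = {7,9}:  v_{7} + v_{9} = 3·v_{2} + 2·v_{3}  so sig = ⟨2 | 2 3⟩
  P = {2,3,4}:  v_{2} + v_{3} + v_{4} = v_{9}  so sig = ⟨3 | 1⟩
  P = {2,3,8}:  v_{2} + v_{3} + v_{8} = v_{7}  so sig = ⟨3 | 1⟩
  P = {3,8,10}:  v_{3} + v_{8} + v_{10} = v_{6}  so sig = ⟨3 | 1⟩

so the primitive-relation signature multiset is
[⟨2 | 0⟩, ⟨2 | 0⟩, ⟨2 | 0⟩, ⟨2 | 1⟩, ⟨2 | 1⟩, ⟨2 | 1⟩, ⟨2 | 1 1⟩, ⟨2 | 1 1⟩, ⟨2 | 1 1⟩, ⟨2 | 1 1⟩, ⟨2 | 1 1⟩, ⟨2 | 1 1⟩, ⟨2 | 1 1⟩, ⟨2 | 1 1⟩, ⟨2 | 1 2⟩, ⟨2 | 1 2⟩, ⟨2 | 1 2⟩, ⟨2 | 1 2⟩, ⟨2 | 1 2⟩, ⟨2 | 2 3⟩, ⟨2 | 2 3⟩, ⟨3 | 1⟩, ⟨3 | 1⟩, ⟨3 | 1⟩]


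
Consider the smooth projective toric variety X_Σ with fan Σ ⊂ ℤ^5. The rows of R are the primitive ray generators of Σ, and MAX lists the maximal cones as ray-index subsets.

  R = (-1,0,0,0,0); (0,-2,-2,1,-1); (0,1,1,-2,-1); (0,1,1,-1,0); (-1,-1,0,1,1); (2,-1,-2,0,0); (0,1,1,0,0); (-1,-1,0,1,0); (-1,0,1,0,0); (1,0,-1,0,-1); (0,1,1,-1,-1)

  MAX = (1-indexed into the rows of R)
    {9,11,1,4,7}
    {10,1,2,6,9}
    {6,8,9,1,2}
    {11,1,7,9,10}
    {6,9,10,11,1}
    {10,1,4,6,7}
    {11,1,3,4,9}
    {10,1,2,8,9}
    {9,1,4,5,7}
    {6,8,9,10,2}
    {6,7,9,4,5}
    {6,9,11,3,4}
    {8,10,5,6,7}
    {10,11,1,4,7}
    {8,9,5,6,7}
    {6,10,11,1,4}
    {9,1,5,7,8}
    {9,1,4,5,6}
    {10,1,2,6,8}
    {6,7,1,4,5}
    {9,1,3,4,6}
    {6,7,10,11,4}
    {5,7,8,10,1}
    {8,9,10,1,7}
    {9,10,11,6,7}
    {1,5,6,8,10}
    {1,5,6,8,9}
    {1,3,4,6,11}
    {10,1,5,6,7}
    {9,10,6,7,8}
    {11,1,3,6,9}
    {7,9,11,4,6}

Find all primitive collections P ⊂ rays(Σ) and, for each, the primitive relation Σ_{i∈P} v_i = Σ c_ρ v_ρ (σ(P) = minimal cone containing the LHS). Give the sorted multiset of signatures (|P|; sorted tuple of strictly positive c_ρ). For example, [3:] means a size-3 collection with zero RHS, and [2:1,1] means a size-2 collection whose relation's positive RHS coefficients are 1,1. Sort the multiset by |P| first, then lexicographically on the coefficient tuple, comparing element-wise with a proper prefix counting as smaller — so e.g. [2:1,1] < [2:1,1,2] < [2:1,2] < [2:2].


20 minimal non-faces of Δ(Σ) (on 11 rays):

  P = {4,8}:  v_{4} + v_{8} = v_{9}  →  sig = [2:1]
  P = {5,11}:  v_{5} + v_{11} = v_{9}  →  sig = [2:1]
  P = {2,7}:  v_{2} + v_{7} = v_{8} + v_{10}  →  sig = [2:1,1]
  P = {3,7}:  v_{3} + v_{7} = v_{4} + v_{11}  →  sig = [2:1,1]
  P = {2,4}:  v_{2} + v_{4} = v_{1} + v_{6} + 2·v_{9} + v_{10}  →  sig = [2:1,1,1,2]
  P = {3,5}:  v_{3} + v_{5} = v_{1} + v_{4} + v_{6} + 2·v_{9}  →  sig = [2:1,1,1,2]
  P = {3,8}:  v_{3} + v_{8} = v_{1} + v_{6} + 2·v_{9} + v_{11}  →  sig = [2:1,1,1,2]
  P = {2,5}:  v_{2} + v_{5} = v_{1} + v_{6} + 2·v_{8}  →  sig = [2:1,1,2]
  P = {3,10}:  v_{3} + v_{10} = v_{1} + v_{6} + 2·v_{11}  →  sig = [2:1,1,2]
  P = {2,3}:  v_{2} + v_{3} = 2·v_{1} + 2·v_{6} + 3·v_{9} + v_{10} + v_{11}  →  sig = [2:1,1,2,2,3]
  P = {2,11}:  v_{2} + v_{11} = v_{1} + v_{6} + 3·v_{9} + 2·v_{10}  →  sig = [2:1,1,2,3]
  P = {8,11}:  v_{8} + v_{11} = 2·v_{9} + v_{10}  →  sig = [2:1,2]
  P = {4,5,10}:  v_{4} + v_{5} + v_{10} = 0  →  sig = [3:]
  P = {4,9,10}:  v_{4} + v_{9} + v_{10} = v_{11}  →  sig = [3:1]
  P = {5,9,10}:  v_{5} + v_{9} + v_{10} = v_{8}  →  sig = [3:1]
  P = {1,6,7,9}:  v_{1} + v_{6} + v_{7} + v_{9} = 0  →  sig = [4:]
  P = {1,6,7,8}:  v_{1} + v_{6} + v_{7} + v_{8} = v_{5} + v_{10}  →  sig = [4:1,1]
  P = {1,6,7,11}:  v_{1} + v_{6} + v_{7} + v_{11} = v_{4} + v_{10}  →  sig = [4:1,1]
  P = {1,4,6,9,11}:  v_{1} + v_{4} + v_{6} + v_{9} + v_{11} = v_{3}  →  sig = [5:1]
  P = {1,6,8,9,10}:  v_{1} + v_{6} + v_{8} + v_{9} + v_{10} = v_{2}  →  sig = [5:1]

so the primitive-relation signature multiset is
    |P|=2: 12 collections, coeffs (1), (1), (1,1), (1,1), (1,1,1,2), (1,1,1,2), (1,1,1,2), (1,1,2), (1,1,2), (1,1,2,2,3), (1,1,2,3), (1,2)
    |P|=3: 3 collections, coeffs (), (1), (1)
    |P|=4: 3 collections, coeffs (), (1,1), (1,1)
    |P|=5: 2 collections, coeffs (1), (1)


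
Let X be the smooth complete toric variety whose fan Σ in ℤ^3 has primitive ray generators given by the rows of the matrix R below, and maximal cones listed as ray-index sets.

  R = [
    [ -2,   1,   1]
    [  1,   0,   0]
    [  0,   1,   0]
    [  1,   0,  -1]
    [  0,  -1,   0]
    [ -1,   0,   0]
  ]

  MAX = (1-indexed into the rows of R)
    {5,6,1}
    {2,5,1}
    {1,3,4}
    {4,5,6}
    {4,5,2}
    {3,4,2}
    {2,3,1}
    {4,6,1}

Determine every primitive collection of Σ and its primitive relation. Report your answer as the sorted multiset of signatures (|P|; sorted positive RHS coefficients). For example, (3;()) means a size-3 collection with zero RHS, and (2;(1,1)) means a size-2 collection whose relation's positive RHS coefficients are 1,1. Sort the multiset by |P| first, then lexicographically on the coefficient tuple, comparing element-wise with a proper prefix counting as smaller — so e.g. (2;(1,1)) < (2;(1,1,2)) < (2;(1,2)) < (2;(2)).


5 minimal non-faces of Δ(Σ) (on 6 rays):

  {2,6}:  v_{2} + v_{6} = 0  ⟹  sig = (2;())
  {3,5}:  v_{3} + v_{5} = 0  ⟹  sig = (2;())
  {3,6}:  v_{3} + v_{6} = v_{1} + v_{4}  ⟹  sig = (2;(1,1))
  {1,2,4}:  v_{1} + v_{2} + v_{4} = v_{3}  ⟹  sig = (3;(1))
  {1,4,5}:  v_{1} + v_{4} + v_{5} = v_{6}  ⟹  sig = (3;(1))

Sorted signature multiset PRS(X):
{ (2;()) ×2,  (2;(1,1)),  (3;(1)) ×2 }


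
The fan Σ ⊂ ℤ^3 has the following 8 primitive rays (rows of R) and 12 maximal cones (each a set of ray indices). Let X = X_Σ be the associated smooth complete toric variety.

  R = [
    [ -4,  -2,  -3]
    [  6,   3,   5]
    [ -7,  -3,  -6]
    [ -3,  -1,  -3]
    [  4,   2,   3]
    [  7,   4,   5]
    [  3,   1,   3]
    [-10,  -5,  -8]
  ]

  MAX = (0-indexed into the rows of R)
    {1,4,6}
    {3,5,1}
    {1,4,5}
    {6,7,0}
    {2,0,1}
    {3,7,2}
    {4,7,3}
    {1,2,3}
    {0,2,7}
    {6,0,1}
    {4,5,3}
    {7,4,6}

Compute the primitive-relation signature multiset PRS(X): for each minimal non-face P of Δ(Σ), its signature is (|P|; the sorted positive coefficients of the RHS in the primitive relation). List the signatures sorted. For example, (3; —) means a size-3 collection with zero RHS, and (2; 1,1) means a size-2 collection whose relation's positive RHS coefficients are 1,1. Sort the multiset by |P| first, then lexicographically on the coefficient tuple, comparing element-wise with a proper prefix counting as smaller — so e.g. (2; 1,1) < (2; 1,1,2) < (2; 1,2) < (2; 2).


11 minimal non-faces of Δ(Σ) (on 8 rays):

  {0,4}:  v_{0} + v_{4} = 0 ; sig = (2; —)
  {3,6}:  v_{3} + v_{6} = 0 ; sig = (2; —)
  {0,3}:  v_{0} + v_{3} = v_{2} ; sig = (2; 1)
  {1,7}:  v_{1} + v_{7} = v_{0} ; sig = (2; 1)
  {2,4}:  v_{2} + v_{4} = v_{3} ; sig = (2; 1)
  {2,6}:  v_{2} + v_{6} = v_{0} ; sig = (2; 1)
  {5,7}:  v_{5} + v_{7} = v_{3} ; sig = (2; 1)
  {0,5}:  v_{0} + v_{5} = v_{1} + v_{3} ; sig = (2; 1,1)
  {5,6}:  v_{5} + v_{6} = v_{1} + v_{4} ; sig = (2; 1,1)
  {2,5}:  v_{2} + v_{5} = v_{1} + 2·v_{3} ; sig = (2; 1,2)
  {1,3,4}:  v_{1} + v_{3} + v_{4} = v_{5} ; sig = (3; 1)

so the primitive-relation signature multiset is
    (2; —)
    (2; —)
    (2; 1)
    (2; 1)
    (2; 1)
    (2; 1)
    (2; 1)
    (2; 1,1)
    (2; 1,1)
    (2; 1,2)
    (3; 1)


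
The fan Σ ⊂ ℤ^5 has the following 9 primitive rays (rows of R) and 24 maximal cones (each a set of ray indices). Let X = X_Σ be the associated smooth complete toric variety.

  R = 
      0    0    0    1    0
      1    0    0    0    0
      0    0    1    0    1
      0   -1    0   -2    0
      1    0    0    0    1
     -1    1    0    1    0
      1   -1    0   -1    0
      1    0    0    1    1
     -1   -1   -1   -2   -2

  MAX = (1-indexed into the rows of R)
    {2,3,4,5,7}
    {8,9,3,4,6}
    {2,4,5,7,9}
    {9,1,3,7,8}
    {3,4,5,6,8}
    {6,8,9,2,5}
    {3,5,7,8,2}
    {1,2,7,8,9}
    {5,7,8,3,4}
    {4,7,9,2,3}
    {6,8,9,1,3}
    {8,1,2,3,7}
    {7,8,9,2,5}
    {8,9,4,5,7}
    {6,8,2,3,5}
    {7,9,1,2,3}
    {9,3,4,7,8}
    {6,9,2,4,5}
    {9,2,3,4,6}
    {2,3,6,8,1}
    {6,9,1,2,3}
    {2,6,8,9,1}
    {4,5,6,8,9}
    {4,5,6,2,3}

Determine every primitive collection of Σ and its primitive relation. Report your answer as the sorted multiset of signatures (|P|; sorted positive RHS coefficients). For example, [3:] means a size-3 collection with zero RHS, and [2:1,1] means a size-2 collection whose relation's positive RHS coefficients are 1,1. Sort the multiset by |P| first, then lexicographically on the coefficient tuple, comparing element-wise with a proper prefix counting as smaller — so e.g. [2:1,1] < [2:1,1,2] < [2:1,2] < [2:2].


6 minimal non-faces of Δ(Σ) (on 9 rays):

  P = {6,7}:  v_{6} + v_{7} = 0 — sig = [2:]
  P = {1,5}:  v_{1} + v_{5} = v_{8} — sig = [2:1]
  P = {1,4}:  v_{1} + v_{4} = v_{3} + v_{8} + v_{9} — sig = [2:1,1,1]
  P = {3,5,9}:  v_{3} + v_{5} + v_{9} = v_{4} — sig = [3:1]
  P = {2,4,8}:  v_{2} + v_{4} + v_{8} = v_{5} + v_{7} — sig = [3:1,1]
  P = {2,3,8,9}:  v_{2} + v_{3} + v_{8} + v_{9} = v_{7} — sig = [4:1]

Sorted signature multiset PRS(X):
[[2:], [2:1], [2:1,1,1], [3:1], [3:1,1], [4:1]]


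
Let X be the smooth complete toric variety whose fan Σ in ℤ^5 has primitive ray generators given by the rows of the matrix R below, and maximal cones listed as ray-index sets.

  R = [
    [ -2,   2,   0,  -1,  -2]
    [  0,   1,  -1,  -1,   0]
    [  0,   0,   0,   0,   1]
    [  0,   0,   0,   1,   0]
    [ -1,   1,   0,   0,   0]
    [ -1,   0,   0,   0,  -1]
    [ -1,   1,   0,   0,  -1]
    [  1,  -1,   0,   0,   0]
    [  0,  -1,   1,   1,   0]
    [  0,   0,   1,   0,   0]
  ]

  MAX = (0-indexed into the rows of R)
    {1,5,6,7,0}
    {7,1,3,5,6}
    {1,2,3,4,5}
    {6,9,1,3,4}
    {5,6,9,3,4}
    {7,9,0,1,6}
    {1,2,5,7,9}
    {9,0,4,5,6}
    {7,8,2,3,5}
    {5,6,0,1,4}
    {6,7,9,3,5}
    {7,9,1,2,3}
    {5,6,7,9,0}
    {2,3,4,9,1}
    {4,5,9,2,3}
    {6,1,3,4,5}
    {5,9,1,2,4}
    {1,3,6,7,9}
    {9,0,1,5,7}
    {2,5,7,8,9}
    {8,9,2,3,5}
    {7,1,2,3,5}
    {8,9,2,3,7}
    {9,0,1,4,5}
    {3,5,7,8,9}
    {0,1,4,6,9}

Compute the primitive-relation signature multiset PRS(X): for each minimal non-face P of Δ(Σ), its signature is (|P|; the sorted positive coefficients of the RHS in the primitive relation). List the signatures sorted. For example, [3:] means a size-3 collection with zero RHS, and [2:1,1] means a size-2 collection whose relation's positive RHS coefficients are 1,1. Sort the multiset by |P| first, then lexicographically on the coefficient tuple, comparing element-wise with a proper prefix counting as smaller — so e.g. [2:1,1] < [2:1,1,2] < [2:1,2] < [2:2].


The 11 primitive collections of Σ (r=10, n=5):

  • {1,8}:  v_{1} + v_{8} = 0 — sig = [2:]
  • {4,7}:  v_{4} + v_{7} = 0 — sig = [2:]
  • {2,6}:  v_{2} + v_{6} = v_{4} — sig = [2:1]
  • {0,8}:  v_{0} + v_{8} = v_{5} + v_{6} + v_{9} — sig = [2:1,1,1]
  • {6,8}:  v_{6} + v_{8} = v_{3} + v_{5} + v_{9} — sig = [2:1,1,1]
  • {0,2}:  v_{0} + v_{2} = v_{1} + v_{4} + v_{5} + v_{9} — sig = [2:1,1,1,1]
  • {4,8}:  v_{4} + v_{8} = v_{2} + v_{3} + v_{5} + v_{9} — sig = [2:1,1,1,1]
  • {0,3}:  v_{0} + v_{3} = 2·v_{6} — sig = [2:2]
  • {1,3,5,9}:  v_{1} + v_{3} + v_{5} + v_{9} = v_{6} — sig = [4:1]
  • {1,5,6,9}:  v_{1} + v_{5} + v_{6} + v_{9} = v_{0} — sig = [4:1]
  • {2,3,5,7,9}:  v_{2} + v_{3} + v_{5} + v_{7} + v_{9} = v_{8} — sig = [5:1]

so the primitive-relation signature multiset is
[[2:], [2:], [2:1], [2:1,1,1], [2:1,1,1], [2:1,1,1,1], [2:1,1,1,1], [2:2], [4:1], [4:1], [5:1]]
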